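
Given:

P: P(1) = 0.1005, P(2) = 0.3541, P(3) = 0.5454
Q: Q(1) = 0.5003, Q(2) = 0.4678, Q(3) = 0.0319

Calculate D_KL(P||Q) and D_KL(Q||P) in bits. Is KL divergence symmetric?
D_KL(P||Q) = 1.8588 bits, D_KL(Q||P) = 1.2158 bits. No, KL divergence is not symmetric.

D_KL(P||Q) = Σ P(x) log₂(P(x)/Q(x))

Computing term by term:
  P(1)·log₂(P(1)/Q(1)) = 0.1005·log₂(0.1005/0.5003) = -0.23272
  P(2)·log₂(P(2)/Q(2)) = 0.3541·log₂(0.3541/0.4678) = -0.14225
  P(3)·log₂(P(3)/Q(3)) = 0.5454·log₂(0.5454/0.0319) = 2.23379

D_KL(P||Q) = -0.23272 - 0.14225 + 2.23379 = 1.85882 ≈ 1.8588 bits

D_KL(Q||P) = Σ Q(x) log₂(Q(x)/P(x))

Computing term by term:
  Q(1)·log₂(Q(1)/P(1)) = 0.5003·log₂(0.5003/0.1005) = 1.15849
  Q(2)·log₂(Q(2)/P(2)) = 0.4678·log₂(0.4678/0.3541) = 0.18793
  Q(3)·log₂(Q(3)/P(3)) = 0.0319·log₂(0.0319/0.5454) = -0.13065

D_KL(Q||P) = 1.15849 + 0.18793 - 0.13065 = 1.21577 ≈ 1.2158 bits

These are NOT equal (difference: 0.6430 bits). KL divergence is asymmetric: D_KL(P||Q) ≠ D_KL(Q||P) in general.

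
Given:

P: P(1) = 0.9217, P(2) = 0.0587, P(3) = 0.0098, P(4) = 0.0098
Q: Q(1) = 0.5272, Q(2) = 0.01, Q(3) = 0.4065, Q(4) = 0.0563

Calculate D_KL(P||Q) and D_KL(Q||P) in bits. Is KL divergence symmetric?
D_KL(P||Q) = 0.8153 bits, D_KL(Q||P) = 1.8762 bits. No, KL divergence is not symmetric.

D_KL(P||Q) = Σ P(x) log₂(P(x)/Q(x))

Computing term by term:
  P(1)·log₂(P(1)/Q(1)) = 0.9217·log₂(0.9217/0.5272) = 0.74284
  P(2)·log₂(P(2)/Q(2)) = 0.0587·log₂(0.0587/0.01) = 0.14988
  P(3)·log₂(P(3)/Q(3)) = 0.0098·log₂(0.0098/0.4065) = -0.05267
  P(4)·log₂(P(4)/Q(4)) = 0.0098·log₂(0.0098/0.0563) = -0.02472

D_KL(P||Q) = 0.74284 + 0.14988 - 0.05267 - 0.02472 = 0.81533 ≈ 0.8153 bits

D_KL(Q||P) = Σ Q(x) log₂(Q(x)/P(x))

Computing term by term:
  Q(1)·log₂(Q(1)/P(1)) = 0.5272·log₂(0.5272/0.9217) = -0.42490
  Q(2)·log₂(Q(2)/P(2)) = 0.01·log₂(0.01/0.0587) = -0.02553
  Q(3)·log₂(Q(3)/P(3)) = 0.4065·log₂(0.4065/0.0098) = 2.18467
  Q(4)·log₂(Q(4)/P(4)) = 0.0563·log₂(0.0563/0.0098) = 0.14200

D_KL(Q||P) = -0.42490 - 0.02553 + 2.18467 + 0.14200 = 1.87624 ≈ 1.8762 bits

These are NOT equal (difference: 1.0609 bits). KL divergence is asymmetric: D_KL(P||Q) ≠ D_KL(Q||P) in general.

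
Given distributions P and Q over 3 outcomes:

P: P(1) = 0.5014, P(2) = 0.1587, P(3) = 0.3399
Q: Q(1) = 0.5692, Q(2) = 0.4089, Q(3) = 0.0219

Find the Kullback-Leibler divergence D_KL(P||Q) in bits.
1.0362 bits

D_KL(P||Q) = Σ P(x) log₂(P(x)/Q(x))

Computing term by term:
  P(1)·log₂(P(1)/Q(1)) = 0.5014·log₂(0.5014/0.5692) = -0.09174
  P(2)·log₂(P(2)/Q(2)) = 0.1587·log₂(0.1587/0.4089) = -0.21670
  P(3)·log₂(P(3)/Q(3)) = 0.3399·log₂(0.3399/0.0219) = 1.34468

D_KL(P||Q) = -0.09174 - 0.21670 + 1.34468 = 1.03624 ≈ 1.0362 bits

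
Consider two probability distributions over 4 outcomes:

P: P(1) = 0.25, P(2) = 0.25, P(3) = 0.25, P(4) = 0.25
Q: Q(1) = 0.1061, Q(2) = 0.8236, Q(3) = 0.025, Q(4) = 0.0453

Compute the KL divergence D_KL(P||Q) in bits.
1.3257 bits

D_KL(P||Q) = Σ P(x) log₂(P(x)/Q(x))

Computing term by term:
  P(1)·log₂(P(1)/Q(1)) = 0.25·log₂(0.25/0.1061) = 0.30913
  P(2)·log₂(P(2)/Q(2)) = 0.25·log₂(0.25/0.8236) = -0.43000
  P(3)·log₂(P(3)/Q(3)) = 0.25·log₂(0.25/0.025) = 0.83048
  P(4)·log₂(P(4)/Q(4)) = 0.25·log₂(0.25/0.0453) = 0.61609

D_KL(P||Q) = 0.30913 - 0.43000 + 0.83048 + 0.61609 = 1.32570 ≈ 1.3257 bits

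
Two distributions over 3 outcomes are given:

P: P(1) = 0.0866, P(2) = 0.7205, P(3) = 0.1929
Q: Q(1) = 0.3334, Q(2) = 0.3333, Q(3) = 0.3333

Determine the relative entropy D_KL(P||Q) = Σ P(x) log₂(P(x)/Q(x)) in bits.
0.4807 bits

D_KL(P||Q) = Σ P(x) log₂(P(x)/Q(x))

Computing term by term:
  P(1)·log₂(P(1)/Q(1)) = 0.0866·log₂(0.0866/0.3334) = -0.16842
  P(2)·log₂(P(2)/Q(2)) = 0.7205·log₂(0.7205/0.3333) = 0.80132
  P(3)·log₂(P(3)/Q(3)) = 0.1929·log₂(0.1929/0.3333) = -0.15219

D_KL(P||Q) = -0.16842 + 0.80132 - 0.15219 = 0.48071 ≈ 0.4807 bits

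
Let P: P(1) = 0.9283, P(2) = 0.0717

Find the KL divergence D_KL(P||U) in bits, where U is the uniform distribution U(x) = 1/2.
0.6278 bits

U(i) = 1/2 for all i

D_KL(P||U) = Σ P(x) log₂(P(x) / (1/2))
           = Σ P(x) log₂(P(x)) + log₂(2)
           = log₂(2) - H(P)

H(P) = -Σ P(x) log₂(P(x)):
  -P(1)·log₂(P(1)) = -(0.9283)·log₂(0.9283) = 0.09964
  -P(2)·log₂(P(2)) = -(0.0717)·log₂(0.0717) = 0.27260
H(P) = 0.09964 + 0.27260 = 0.37224 bits

log₂(2) = 1.00000 bits

D_KL(P||U) = 1.00000 - 0.37224 = 0.62776 ≈ 0.6278 bits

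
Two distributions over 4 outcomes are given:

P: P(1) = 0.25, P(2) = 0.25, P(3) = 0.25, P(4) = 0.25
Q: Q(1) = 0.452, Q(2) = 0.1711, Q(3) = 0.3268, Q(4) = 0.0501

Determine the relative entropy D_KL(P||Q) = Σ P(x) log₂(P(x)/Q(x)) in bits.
0.4063 bits

D_KL(P||Q) = Σ P(x) log₂(P(x)/Q(x))

Computing term by term:
  P(1)·log₂(P(1)/Q(1)) = 0.25·log₂(0.25/0.452) = -0.21360
  P(2)·log₂(P(2)/Q(2)) = 0.25·log₂(0.25/0.1711) = 0.13677
  P(3)·log₂(P(3)/Q(3)) = 0.25·log₂(0.25/0.3268) = -0.09662
  P(4)·log₂(P(4)/Q(4)) = 0.25·log₂(0.25/0.0501) = 0.57976

D_KL(P||Q) = -0.21360 + 0.13677 - 0.09662 + 0.57976 = 0.40631 ≈ 0.4063 bits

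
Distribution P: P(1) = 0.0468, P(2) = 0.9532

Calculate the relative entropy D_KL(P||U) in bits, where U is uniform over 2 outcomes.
0.7274 bits

U(i) = 1/2 for all i

D_KL(P||U) = Σ P(x) log₂(P(x) / (1/2))
           = Σ P(x) log₂(P(x)) + log₂(2)
           = log₂(2) - H(P)

H(P) = -Σ P(x) log₂(P(x)):
  -P(1)·log₂(P(1)) = -(0.0468)·log₂(0.0468) = 0.20673
  -P(2)·log₂(P(2)) = -(0.9532)·log₂(0.9532) = 0.06591
H(P) = 0.20673 + 0.06591 = 0.27264 bits

log₂(2) = 1.00000 bits

D_KL(P||U) = 1.00000 - 0.27264 = 0.72736 ≈ 0.7274 bits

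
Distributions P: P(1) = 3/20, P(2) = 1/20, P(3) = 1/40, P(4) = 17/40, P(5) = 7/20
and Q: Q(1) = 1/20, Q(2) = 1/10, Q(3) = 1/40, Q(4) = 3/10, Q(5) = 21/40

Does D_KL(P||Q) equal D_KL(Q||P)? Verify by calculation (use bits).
D_KL(P||Q) = 0.1966 bits, D_KL(Q||P) = 0.1771 bits. No — D_KL(P||Q) ≠ D_KL(Q||P) for this pair.

D_KL(P||Q) = Σ P(x) log₂(P(x)/Q(x))

Computing term by term:
  P(1)·log₂(P(1)/Q(1)) = (3/20)·log₂((3/20)/(1/20)) = 0.23774
  P(2)·log₂(P(2)/Q(2)) = (1/20)·log₂((1/20)/(1/10)) = -0.05000
  P(3)·log₂(P(3)/Q(3)) = (1/40)·log₂((1/40)/(1/40)) = 0.00000
  P(4)·log₂(P(4)/Q(4)) = (17/40)·log₂((17/40)/(3/10)) = 0.21356
  P(5)·log₂(P(5)/Q(5)) = (7/20)·log₂((7/20)/(21/40)) = -0.20474

D_KL(P||Q) = 0.23774 - 0.05000 + 0.00000 + 0.21356 - 0.20474 = 0.19656 ≈ 0.1966 bits

D_KL(Q||P) = Σ Q(x) log₂(Q(x)/P(x))

Computing term by term:
  Q(1)·log₂(Q(1)/P(1)) = (1/20)·log₂((1/20)/(3/20)) = -0.07925
  Q(2)·log₂(Q(2)/P(2)) = (1/10)·log₂((1/10)/(1/20)) = 0.10000
  Q(3)·log₂(Q(3)/P(3)) = (1/40)·log₂((1/40)/(1/40)) = 0.00000
  Q(4)·log₂(Q(4)/P(4)) = (3/10)·log₂((3/10)/(17/40)) = -0.15075
  Q(5)·log₂(Q(5)/P(5)) = (21/40)·log₂((21/40)/(7/20)) = 0.30711

D_KL(Q||P) = -0.07925 + 0.10000 + 0.00000 - 0.15075 + 0.30711 = 0.17711 ≈ 0.1771 bits

These are NOT equal (difference: 0.0195 bits). KL divergence is asymmetric: D_KL(P||Q) ≠ D_KL(Q||P) in general.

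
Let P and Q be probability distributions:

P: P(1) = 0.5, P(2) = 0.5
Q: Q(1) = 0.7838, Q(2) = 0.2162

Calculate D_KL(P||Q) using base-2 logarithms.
0.2805 bits

D_KL(P||Q) = Σ P(x) log₂(P(x)/Q(x))

Computing term by term:
  P(1)·log₂(P(1)/Q(1)) = 0.5·log₂(0.5/0.7838) = -0.32428
  P(2)·log₂(P(2)/Q(2)) = 0.5·log₂(0.5/0.2162) = 0.60478

D_KL(P||Q) = -0.32428 + 0.60478 = 0.28050 ≈ 0.2805 bits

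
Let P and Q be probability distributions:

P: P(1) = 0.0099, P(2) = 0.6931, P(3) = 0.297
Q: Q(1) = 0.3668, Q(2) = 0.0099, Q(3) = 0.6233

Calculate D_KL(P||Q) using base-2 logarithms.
3.8791 bits

D_KL(P||Q) = Σ P(x) log₂(P(x)/Q(x))

Computing term by term:
  P(1)·log₂(P(1)/Q(1)) = 0.0099·log₂(0.0099/0.3668) = -0.05159
  P(2)·log₂(P(2)/Q(2)) = 0.6931·log₂(0.6931/0.0099) = 4.24835
  P(3)·log₂(P(3)/Q(3)) = 0.297·log₂(0.297/0.6233) = -0.31763

D_KL(P||Q) = -0.05159 + 4.24835 - 0.31763 = 3.87913 ≈ 3.8791 bits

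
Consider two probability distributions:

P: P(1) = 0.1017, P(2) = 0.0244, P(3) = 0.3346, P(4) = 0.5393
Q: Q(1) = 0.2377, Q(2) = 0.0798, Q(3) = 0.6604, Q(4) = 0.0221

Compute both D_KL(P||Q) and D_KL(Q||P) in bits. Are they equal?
D_KL(P||Q) = 1.9911 bits, D_KL(Q||P) = 0.9735 bits. No, they are not equal.

D_KL(P||Q) = Σ P(x) log₂(P(x)/Q(x))

Computing term by term:
  P(1)·log₂(P(1)/Q(1)) = 0.1017·log₂(0.1017/0.2377) = -0.12456
  P(2)·log₂(P(2)/Q(2)) = 0.0244·log₂(0.0244/0.0798) = -0.04171
  P(3)·log₂(P(3)/Q(3)) = 0.3346·log₂(0.3346/0.6604) = -0.32821
  P(4)·log₂(P(4)/Q(4)) = 0.5393·log₂(0.5393/0.0221) = 2.48562

D_KL(P||Q) = -0.12456 - 0.04171 - 0.32821 + 2.48562 = 1.99114 ≈ 1.9911 bits

D_KL(Q||P) = Σ Q(x) log₂(Q(x)/P(x))

Computing term by term:
  Q(1)·log₂(Q(1)/P(1)) = 0.2377·log₂(0.2377/0.1017) = 0.29114
  Q(2)·log₂(Q(2)/P(2)) = 0.0798·log₂(0.0798/0.0244) = 0.13642
  Q(3)·log₂(Q(3)/P(3)) = 0.6604·log₂(0.6604/0.3346) = 0.64779
  Q(4)·log₂(Q(4)/P(4)) = 0.0221·log₂(0.0221/0.5393) = -0.10186

D_KL(Q||P) = 0.29114 + 0.13642 + 0.64779 - 0.10186 = 0.97349 ≈ 0.9735 bits

These are NOT equal (difference: 1.0176 bits). KL divergence is asymmetric: D_KL(P||Q) ≠ D_KL(Q||P) in general.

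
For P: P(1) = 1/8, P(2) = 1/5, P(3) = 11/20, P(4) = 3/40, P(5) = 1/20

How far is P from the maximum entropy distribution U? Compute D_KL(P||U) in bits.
0.5118 bits

U(i) = 1/5 for all i

D_KL(P||U) = Σ P(x) log₂(P(x) / (1/5))
           = Σ P(x) log₂(P(x)) + log₂(5)
           = log₂(5) - H(P)

H(P) = -Σ P(x) log₂(P(x)):
  -P(1)·log₂(P(1)) = -(1/8)·log₂(1/8) = 0.37500
  -P(2)·log₂(P(2)) = -(1/5)·log₂(1/5) = 0.46439
  -P(3)·log₂(P(3)) = -(11/20)·log₂(11/20) = 0.47437
  -P(4)·log₂(P(4)) = -(3/40)·log₂(3/40) = 0.28027
  -P(5)·log₂(P(5)) = -(1/20)·log₂(1/20) = 0.21610
H(P) = 0.37500 + 0.46439 + 0.47437 + 0.28027 + 0.21610 = 1.81013 bits

log₂(5) = 2.32193 bits

D_KL(P||U) = 2.32193 - 1.81013 = 0.51180 ≈ 0.5118 bits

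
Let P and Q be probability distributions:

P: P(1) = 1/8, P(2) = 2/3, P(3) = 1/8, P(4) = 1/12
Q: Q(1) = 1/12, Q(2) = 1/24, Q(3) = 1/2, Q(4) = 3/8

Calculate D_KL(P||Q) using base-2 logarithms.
2.3090 bits

D_KL(P||Q) = Σ P(x) log₂(P(x)/Q(x))

Computing term by term:
  P(1)·log₂(P(1)/Q(1)) = (1/8)·log₂((1/8)/(1/12)) = 0.07312
  P(2)·log₂(P(2)/Q(2)) = (2/3)·log₂((2/3)/(1/24)) = 2.66667
  P(3)·log₂(P(3)/Q(3)) = (1/8)·log₂((1/8)/(1/2)) = -0.25000
  P(4)·log₂(P(4)/Q(4)) = (1/12)·log₂((1/12)/(3/8)) = -0.18083

D_KL(P||Q) = 0.07312 + 2.66667 - 0.25000 - 0.18083 = 2.30896 ≈ 2.3090 bits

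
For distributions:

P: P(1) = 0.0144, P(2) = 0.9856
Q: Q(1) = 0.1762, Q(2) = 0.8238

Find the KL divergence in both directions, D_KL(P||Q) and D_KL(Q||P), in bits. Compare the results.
D_KL(P||Q) = 0.2030 bits, D_KL(Q||P) = 0.4235 bits. D_KL(Q||P) is larger than D_KL(P||Q) by 0.2205 bits; the two directions differ.

D_KL(P||Q) = Σ P(x) log₂(P(x)/Q(x))

Computing term by term:
  P(1)·log₂(P(1)/Q(1)) = 0.0144·log₂(0.0144/0.1762) = -0.05203
  P(2)·log₂(P(2)/Q(2)) = 0.9856·log₂(0.9856/0.8238) = 0.25498

D_KL(P||Q) = -0.05203 + 0.25498 = 0.20295 ≈ 0.2030 bits

D_KL(Q||P) = Σ Q(x) log₂(Q(x)/P(x))

Computing term by term:
  Q(1)·log₂(Q(1)/P(1)) = 0.1762·log₂(0.1762/0.0144) = 0.63662
  Q(2)·log₂(Q(2)/P(2)) = 0.8238·log₂(0.8238/0.9856) = -0.21312

D_KL(Q||P) = 0.63662 - 0.21312 = 0.42350 ≈ 0.4235 bits

These are NOT equal (difference: 0.2205 bits). KL divergence is asymmetric: D_KL(P||Q) ≠ D_KL(Q||P) in general.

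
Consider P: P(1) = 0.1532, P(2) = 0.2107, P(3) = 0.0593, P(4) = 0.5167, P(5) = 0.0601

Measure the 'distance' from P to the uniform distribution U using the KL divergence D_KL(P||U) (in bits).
0.4562 bits

U(i) = 1/5 for all i

D_KL(P||U) = Σ P(x) log₂(P(x) / (1/5))
           = Σ P(x) log₂(P(x)) + log₂(5)
           = log₂(5) - H(P)

H(P) = -Σ P(x) log₂(P(x)):
  -P(1)·log₂(P(1)) = -(0.1532)·log₂(0.1532) = 0.41464
  -P(2)·log₂(P(2)) = -(0.2107)·log₂(0.2107) = 0.47339
  -P(3)·log₂(P(3)) = -(0.0593)·log₂(0.0593) = 0.24170
  -P(4)·log₂(P(4)) = -(0.5167)·log₂(0.5167) = 0.49221
  -P(5)·log₂(P(5)) = -(0.0601)·log₂(0.0601) = 0.24380
H(P) = 0.41464 + 0.47339 + 0.24170 + 0.49221 + 0.24380 = 1.86574 bits

log₂(5) = 2.32193 bits

D_KL(P||U) = 2.32193 - 1.86574 = 0.45619 ≈ 0.4562 bits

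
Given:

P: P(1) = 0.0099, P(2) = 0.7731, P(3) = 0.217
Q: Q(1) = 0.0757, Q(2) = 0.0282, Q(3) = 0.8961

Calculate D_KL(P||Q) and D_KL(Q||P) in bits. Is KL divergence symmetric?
D_KL(P||Q) = 3.2200 bits, D_KL(Q||P) = 1.9208 bits. No, KL divergence is not symmetric.

D_KL(P||Q) = Σ P(x) log₂(P(x)/Q(x))

Computing term by term:
  P(1)·log₂(P(1)/Q(1)) = 0.0099·log₂(0.0099/0.0757) = -0.02905
  P(2)·log₂(P(2)/Q(2)) = 0.7731·log₂(0.7731/0.0282) = 3.69301
  P(3)·log₂(P(3)/Q(3)) = 0.217·log₂(0.217/0.8961) = -0.44397

D_KL(P||Q) = -0.02905 + 3.69301 - 0.44397 = 3.21999 ≈ 3.2200 bits

D_KL(Q||P) = Σ Q(x) log₂(Q(x)/P(x))

Computing term by term:
  Q(1)·log₂(Q(1)/P(1)) = 0.0757·log₂(0.0757/0.0099) = 0.22216
  Q(2)·log₂(Q(2)/P(2)) = 0.0282·log₂(0.0282/0.7731) = -0.13471
  Q(3)·log₂(Q(3)/P(3)) = 0.8961·log₂(0.8961/0.217) = 1.83339

D_KL(Q||P) = 0.22216 - 0.13471 + 1.83339 = 1.92084 ≈ 1.9208 bits

These are NOT equal (difference: 1.2992 bits). KL divergence is asymmetric: D_KL(P||Q) ≠ D_KL(Q||P) in general.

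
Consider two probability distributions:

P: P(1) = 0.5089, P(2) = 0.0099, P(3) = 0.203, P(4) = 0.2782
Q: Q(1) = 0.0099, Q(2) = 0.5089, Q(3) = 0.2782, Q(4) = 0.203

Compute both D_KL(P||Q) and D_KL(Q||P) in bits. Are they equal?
D_KL(P||Q) = 2.8704 bits, D_KL(Q||P) = 2.8704 bits. Yes, in this case they are equal (although KL divergence is not symmetric in general).

D_KL(P||Q) = Σ P(x) log₂(P(x)/Q(x))

Computing term by term:
  P(1)·log₂(P(1)/Q(1)) = 0.5089·log₂(0.5089/0.0099) = 2.89249
  P(2)·log₂(P(2)/Q(2)) = 0.0099·log₂(0.0099/0.5089) = -0.05627
  P(3)·log₂(P(3)/Q(3)) = 0.203·log₂(0.203/0.2782) = -0.09229
  P(4)·log₂(P(4)/Q(4)) = 0.2782·log₂(0.2782/0.203) = 0.12648

D_KL(P||Q) = 2.89249 - 0.05627 - 0.09229 + 0.12648 = 2.87041 ≈ 2.8704 bits

D_KL(Q||P) = Σ Q(x) log₂(Q(x)/P(x))

Computing term by term:
  Q(1)·log₂(Q(1)/P(1)) = 0.0099·log₂(0.0099/0.5089) = -0.05627
  Q(2)·log₂(Q(2)/P(2)) = 0.5089·log₂(0.5089/0.0099) = 2.89249
  Q(3)·log₂(Q(3)/P(3)) = 0.2782·log₂(0.2782/0.203) = 0.12648
  Q(4)·log₂(Q(4)/P(4)) = 0.203·log₂(0.203/0.2782) = -0.09229

D_KL(Q||P) = -0.05627 + 2.89249 + 0.12648 - 0.09229 = 2.87041 ≈ 2.8704 bits

These ARE equal here. Q is P with outcomes relabeled (Q(1) = P(2), Q(2) = P(1), Q(3) = P(4), Q(4) = P(3)) by a relabeling that is its own inverse, so the two sums contain exactly the same terms in a different order. This is a special case — KL divergence is not symmetric in general: D_KL(P||Q) ≠ D_KL(Q||P) for most P, Q.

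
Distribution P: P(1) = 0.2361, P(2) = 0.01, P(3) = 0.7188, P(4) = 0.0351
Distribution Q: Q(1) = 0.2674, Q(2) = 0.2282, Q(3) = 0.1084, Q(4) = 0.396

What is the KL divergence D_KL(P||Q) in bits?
1.7515 bits

D_KL(P||Q) = Σ P(x) log₂(P(x)/Q(x))

Computing term by term:
  P(1)·log₂(P(1)/Q(1)) = 0.2361·log₂(0.2361/0.2674) = -0.04240
  P(2)·log₂(P(2)/Q(2)) = 0.01·log₂(0.01/0.2282) = -0.04512
  P(3)·log₂(P(3)/Q(3)) = 0.7188·log₂(0.7188/0.1084) = 1.96177
  P(4)·log₂(P(4)/Q(4)) = 0.0351·log₂(0.0351/0.396) = -0.12271

D_KL(P||Q) = -0.04240 - 0.04512 + 1.96177 - 0.12271 = 1.75154 ≈ 1.7515 bits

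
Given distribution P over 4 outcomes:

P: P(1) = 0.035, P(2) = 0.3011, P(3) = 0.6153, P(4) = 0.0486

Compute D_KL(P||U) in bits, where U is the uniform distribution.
0.6662 bits

U(i) = 1/4 for all i

D_KL(P||U) = Σ P(x) log₂(P(x) / (1/4))
           = Σ P(x) log₂(P(x)) + log₂(4)
           = log₂(4) - H(P)

H(P) = -Σ P(x) log₂(P(x)):
  -P(1)·log₂(P(1)) = -(0.035)·log₂(0.035) = 0.16928
  -P(2)·log₂(P(2)) = -(0.3011)·log₂(0.3011) = 0.52141
  -P(3)·log₂(P(3)) = -(0.6153)·log₂(0.6153) = 0.43110
  -P(4)·log₂(P(4)) = -(0.0486)·log₂(0.0486) = 0.21204
H(P) = 0.16928 + 0.52141 + 0.43110 + 0.21204 = 1.33383 bits

log₂(4) = 2.00000 bits

D_KL(P||U) = 2.00000 - 1.33383 = 0.66617 ≈ 0.6662 bits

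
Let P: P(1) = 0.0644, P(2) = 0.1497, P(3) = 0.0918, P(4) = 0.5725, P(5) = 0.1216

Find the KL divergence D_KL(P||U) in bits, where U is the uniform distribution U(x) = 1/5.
0.5104 bits

U(i) = 1/5 for all i

D_KL(P||U) = Σ P(x) log₂(P(x) / (1/5))
           = Σ P(x) log₂(P(x)) + log₂(5)
           = log₂(5) - H(P)

H(P) = -Σ P(x) log₂(P(x)):
  -P(1)·log₂(P(1)) = -(0.0644)·log₂(0.0644) = 0.25482
  -P(2)·log₂(P(2)) = -(0.1497)·log₂(0.1497) = 0.41016
  -P(3)·log₂(P(3)) = -(0.0918)·log₂(0.0918) = 0.31628
  -P(4)·log₂(P(4)) = -(0.5725)·log₂(0.5725) = 0.46066
  -P(5)·log₂(P(5)) = -(0.1216)·log₂(0.1216) = 0.36964
H(P) = 0.25482 + 0.41016 + 0.31628 + 0.46066 + 0.36964 = 1.81156 bits

log₂(5) = 2.32193 bits

D_KL(P||U) = 2.32193 - 1.81156 = 0.51037 ≈ 0.5104 bits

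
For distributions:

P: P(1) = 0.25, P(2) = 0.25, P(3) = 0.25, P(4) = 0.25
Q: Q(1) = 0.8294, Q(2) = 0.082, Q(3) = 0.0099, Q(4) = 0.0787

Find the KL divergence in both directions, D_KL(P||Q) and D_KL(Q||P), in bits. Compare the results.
D_KL(P||Q) = 1.5510 bits, D_KL(Q||P) = 1.1258 bits. D_KL(P||Q) is larger than D_KL(Q||P) by 0.4252 bits; the two directions differ.

D_KL(P||Q) = Σ P(x) log₂(P(x)/Q(x))

Computing term by term:
  P(1)·log₂(P(1)/Q(1)) = 0.25·log₂(0.25/0.8294) = -0.43253
  P(2)·log₂(P(2)/Q(2)) = 0.25·log₂(0.25/0.082) = 0.40206
  P(3)·log₂(P(3)/Q(3)) = 0.25·log₂(0.25/0.0099) = 1.16459
  P(4)·log₂(P(4)/Q(4)) = 0.25·log₂(0.25/0.0787) = 0.41687

D_KL(P||Q) = -0.43253 + 0.40206 + 1.16459 + 0.41687 = 1.55099 ≈ 1.5510 bits

D_KL(Q||P) = Σ Q(x) log₂(Q(x)/P(x))

Computing term by term:
  Q(1)·log₂(Q(1)/P(1)) = 0.8294·log₂(0.8294/0.25) = 1.43498
  Q(2)·log₂(Q(2)/P(2)) = 0.082·log₂(0.082/0.25) = -0.13188
  Q(3)·log₂(Q(3)/P(3)) = 0.0099·log₂(0.0099/0.25) = -0.04612
  Q(4)·log₂(Q(4)/P(4)) = 0.0787·log₂(0.0787/0.25) = -0.13123

D_KL(Q||P) = 1.43498 - 0.13188 - 0.04612 - 0.13123 = 1.12575 ≈ 1.1258 bits

These are NOT equal (difference: 0.4252 bits). KL divergence is asymmetric: D_KL(P||Q) ≠ D_KL(Q||P) in general.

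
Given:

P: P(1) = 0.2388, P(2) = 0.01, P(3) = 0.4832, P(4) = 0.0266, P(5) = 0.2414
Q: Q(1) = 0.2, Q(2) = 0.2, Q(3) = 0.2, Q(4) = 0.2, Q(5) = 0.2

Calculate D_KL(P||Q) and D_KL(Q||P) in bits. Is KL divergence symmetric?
D_KL(P||Q) = 0.6209 bits, D_KL(Q||P) = 1.0865 bits. No, KL divergence is not symmetric.

D_KL(P||Q) = Σ P(x) log₂(P(x)/Q(x))

Computing term by term:
  P(1)·log₂(P(1)/Q(1)) = 0.2388·log₂(0.2388/0.2) = 0.06109
  P(2)·log₂(P(2)/Q(2)) = 0.01·log₂(0.01/0.2) = -0.04322
  P(3)·log₂(P(3)/Q(3)) = 0.4832·log₂(0.4832/0.2) = 0.61493
  P(4)·log₂(P(4)/Q(4)) = 0.0266·log₂(0.0266/0.2) = -0.07742
  P(5)·log₂(P(5)/Q(5)) = 0.2414·log₂(0.2414/0.2) = 0.06552

D_KL(P||Q) = 0.06109 - 0.04322 + 0.61493 - 0.07742 + 0.06552 = 0.62090 ≈ 0.6209 bits

D_KL(Q||P) = Σ Q(x) log₂(Q(x)/P(x))

Computing term by term:
  Q(1)·log₂(Q(1)/P(1)) = 0.2·log₂(0.2/0.2388) = -0.05116
  Q(2)·log₂(Q(2)/P(2)) = 0.2·log₂(0.2/0.01) = 0.86439
  Q(3)·log₂(Q(3)/P(3)) = 0.2·log₂(0.2/0.4832) = -0.25452
  Q(4)·log₂(Q(4)/P(4)) = 0.2·log₂(0.2/0.0266) = 0.58210
  Q(5)·log₂(Q(5)/P(5)) = 0.2·log₂(0.2/0.2414) = -0.05429

D_KL(Q||P) = -0.05116 + 0.86439 - 0.25452 + 0.58210 - 0.05429 = 1.08652 ≈ 1.0865 bits

These are NOT equal (difference: 0.4656 bits). KL divergence is asymmetric: D_KL(P||Q) ≠ D_KL(Q||P) in general.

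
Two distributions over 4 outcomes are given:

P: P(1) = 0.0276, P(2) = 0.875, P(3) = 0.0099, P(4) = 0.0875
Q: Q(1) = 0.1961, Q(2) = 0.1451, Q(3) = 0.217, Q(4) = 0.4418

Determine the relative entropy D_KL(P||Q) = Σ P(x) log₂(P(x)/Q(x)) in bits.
1.9416 bits

D_KL(P||Q) = Σ P(x) log₂(P(x)/Q(x))

Computing term by term:
  P(1)·log₂(P(1)/Q(1)) = 0.0276·log₂(0.0276/0.1961) = -0.07808
  P(2)·log₂(P(2)/Q(2)) = 0.875·log₂(0.875/0.1451) = 2.26821
  P(3)·log₂(P(3)/Q(3)) = 0.0099·log₂(0.0099/0.217) = -0.04410
  P(4)·log₂(P(4)/Q(4)) = 0.0875·log₂(0.0875/0.4418) = -0.20440

D_KL(P||Q) = -0.07808 + 2.26821 - 0.04410 - 0.20440 = 1.94163 ≈ 1.9416 bits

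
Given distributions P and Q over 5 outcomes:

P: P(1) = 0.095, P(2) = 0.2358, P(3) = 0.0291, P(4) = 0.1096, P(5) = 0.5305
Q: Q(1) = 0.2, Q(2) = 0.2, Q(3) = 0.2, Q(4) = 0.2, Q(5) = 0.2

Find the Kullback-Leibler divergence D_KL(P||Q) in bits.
0.5246 bits

D_KL(P||Q) = Σ P(x) log₂(P(x)/Q(x))

Computing term by term:
  P(1)·log₂(P(1)/Q(1)) = 0.095·log₂(0.095/0.2) = -0.10203
  P(2)·log₂(P(2)/Q(2)) = 0.2358·log₂(0.2358/0.2) = 0.05602
  P(3)·log₂(P(3)/Q(3)) = 0.0291·log₂(0.0291/0.2) = -0.08092
  P(4)·log₂(P(4)/Q(4)) = 0.1096·log₂(0.1096/0.2) = -0.09511
  P(5)·log₂(P(5)/Q(5)) = 0.5305·log₂(0.5305/0.2) = 0.74660

D_KL(P||Q) = -0.10203 + 0.05602 - 0.08092 - 0.09511 + 0.74660 = 0.52456 ≈ 0.5246 bits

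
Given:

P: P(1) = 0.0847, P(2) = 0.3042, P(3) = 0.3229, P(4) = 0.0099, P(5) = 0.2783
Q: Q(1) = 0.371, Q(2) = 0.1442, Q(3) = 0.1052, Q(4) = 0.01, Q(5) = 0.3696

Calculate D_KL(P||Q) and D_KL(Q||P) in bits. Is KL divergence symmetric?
D_KL(P||Q) = 0.5555 bits, D_KL(Q||P) = 0.6165 bits. No, KL divergence is not symmetric.

D_KL(P||Q) = Σ P(x) log₂(P(x)/Q(x))

Computing term by term:
  P(1)·log₂(P(1)/Q(1)) = 0.0847·log₂(0.0847/0.371) = -0.18049
  P(2)·log₂(P(2)/Q(2)) = 0.3042·log₂(0.3042/0.1442) = 0.32761
  P(3)·log₂(P(3)/Q(3)) = 0.3229·log₂(0.3229/0.1052) = 0.52244
  P(4)·log₂(P(4)/Q(4)) = 0.0099·log₂(0.0099/0.01) = -0.00014
  P(5)·log₂(P(5)/Q(5)) = 0.2783·log₂(0.2783/0.3696) = -0.11391

D_KL(P||Q) = -0.18049 + 0.32761 + 0.52244 - 0.00014 - 0.11391 = 0.55551 ≈ 0.5555 bits

D_KL(Q||P) = Σ Q(x) log₂(Q(x)/P(x))

Computing term by term:
  Q(1)·log₂(Q(1)/P(1)) = 0.371·log₂(0.371/0.0847) = 0.79060
  Q(2)·log₂(Q(2)/P(2)) = 0.1442·log₂(0.1442/0.3042) = -0.15530
  Q(3)·log₂(Q(3)/P(3)) = 0.1052·log₂(0.1052/0.3229) = -0.17021
  Q(4)·log₂(Q(4)/P(4)) = 0.01·log₂(0.01/0.0099) = 0.00014
  Q(5)·log₂(Q(5)/P(5)) = 0.3696·log₂(0.3696/0.2783) = 0.15129

D_KL(Q||P) = 0.79060 - 0.15530 - 0.17021 + 0.00014 + 0.15129 = 0.61652 ≈ 0.6165 bits

These are NOT equal (difference: 0.0610 bits). KL divergence is asymmetric: D_KL(P||Q) ≠ D_KL(Q||P) in general.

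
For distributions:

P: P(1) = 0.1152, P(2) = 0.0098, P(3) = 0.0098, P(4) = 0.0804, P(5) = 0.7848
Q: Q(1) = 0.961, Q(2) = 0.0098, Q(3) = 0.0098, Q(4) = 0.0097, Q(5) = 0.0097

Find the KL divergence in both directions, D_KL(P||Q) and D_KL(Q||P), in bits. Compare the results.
D_KL(P||Q) = 4.8670 bits, D_KL(Q||P) = 2.8500 bits. D_KL(P||Q) is larger than D_KL(Q||P) by 2.0170 bits; the two directions differ.

D_KL(P||Q) = Σ P(x) log₂(P(x)/Q(x))

Computing term by term:
  P(1)·log₂(P(1)/Q(1)) = 0.1152·log₂(0.1152/0.961) = -0.35256
  P(2)·log₂(P(2)/Q(2)) = 0.0098·log₂(0.0098/0.0098) = 0.00000
  P(3)·log₂(P(3)/Q(3)) = 0.0098·log₂(0.0098/0.0098) = 0.00000
  P(4)·log₂(P(4)/Q(4)) = 0.0804·log₂(0.0804/0.0097) = 0.24531
  P(5)·log₂(P(5)/Q(5)) = 0.7848·log₂(0.7848/0.0097) = 4.97422

D_KL(P||Q) = -0.35256 + 0.00000 + 0.00000 + 0.24531 + 4.97422 = 4.86697 ≈ 4.8670 bits

D_KL(Q||P) = Σ Q(x) log₂(Q(x)/P(x))

Computing term by term:
  Q(1)·log₂(Q(1)/P(1)) = 0.961·log₂(0.961/0.1152) = 2.94104
  Q(2)·log₂(Q(2)/P(2)) = 0.0098·log₂(0.0098/0.0098) = 0.00000
  Q(3)·log₂(Q(3)/P(3)) = 0.0098·log₂(0.0098/0.0098) = 0.00000
  Q(4)·log₂(Q(4)/P(4)) = 0.0097·log₂(0.0097/0.0804) = -0.02960
  Q(5)·log₂(Q(5)/P(5)) = 0.0097·log₂(0.0097/0.7848) = -0.06148

D_KL(Q||P) = 2.94104 + 0.00000 + 0.00000 - 0.02960 - 0.06148 = 2.84996 ≈ 2.8500 bits

These are NOT equal (difference: 2.0170 bits). KL divergence is asymmetric: D_KL(P||Q) ≠ D_KL(Q||P) in general.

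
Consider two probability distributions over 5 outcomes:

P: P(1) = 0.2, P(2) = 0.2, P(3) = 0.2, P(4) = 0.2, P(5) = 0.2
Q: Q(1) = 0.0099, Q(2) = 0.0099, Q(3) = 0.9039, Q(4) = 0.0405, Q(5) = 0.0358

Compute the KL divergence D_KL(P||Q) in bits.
2.2565 bits

D_KL(P||Q) = Σ P(x) log₂(P(x)/Q(x))

Computing term by term:
  P(1)·log₂(P(1)/Q(1)) = 0.2·log₂(0.2/0.0099) = 0.86729
  P(2)·log₂(P(2)/Q(2)) = 0.2·log₂(0.2/0.0099) = 0.86729
  P(3)·log₂(P(3)/Q(3)) = 0.2·log₂(0.2/0.9039) = -0.43523
  P(4)·log₂(P(4)/Q(4)) = 0.2·log₂(0.2/0.0405) = 0.46080
  P(5)·log₂(P(5)/Q(5)) = 0.2·log₂(0.2/0.0358) = 0.49639

D_KL(P||Q) = 0.86729 + 0.86729 - 0.43523 + 0.46080 + 0.49639 = 2.25654 ≈ 2.2565 bits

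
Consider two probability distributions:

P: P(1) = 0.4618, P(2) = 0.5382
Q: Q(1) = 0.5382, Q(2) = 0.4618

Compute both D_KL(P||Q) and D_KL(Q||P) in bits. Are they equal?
D_KL(P||Q) = 0.0169 bits, D_KL(Q||P) = 0.0169 bits. Yes, in this case they are equal (although KL divergence is not symmetric in general).

D_KL(P||Q) = Σ P(x) log₂(P(x)/Q(x))

Computing term by term:
  P(1)·log₂(P(1)/Q(1)) = 0.4618·log₂(0.4618/0.5382) = -0.10200
  P(2)·log₂(P(2)/Q(2)) = 0.5382·log₂(0.5382/0.4618) = 0.11887

D_KL(P||Q) = -0.10200 + 0.11887 = 0.01687 ≈ 0.0169 bits

D_KL(Q||P) = Σ Q(x) log₂(Q(x)/P(x))

Computing term by term:
  Q(1)·log₂(Q(1)/P(1)) = 0.5382·log₂(0.5382/0.4618) = 0.11887
  Q(2)·log₂(Q(2)/P(2)) = 0.4618·log₂(0.4618/0.5382) = -0.10200

D_KL(Q||P) = 0.11887 - 0.10200 = 0.01687 ≈ 0.0169 bits

These ARE equal here. Q is P with outcomes relabeled (Q(1) = P(2), Q(2) = P(1)) by a relabeling that is its own inverse, so the two sums contain exactly the same terms in a different order. This is a special case — KL divergence is not symmetric in general: D_KL(P||Q) ≠ D_KL(Q||P) for most P, Q.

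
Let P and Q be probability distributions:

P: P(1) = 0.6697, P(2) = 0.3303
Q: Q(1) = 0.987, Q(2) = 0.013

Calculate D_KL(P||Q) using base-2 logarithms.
1.1669 bits

D_KL(P||Q) = Σ P(x) log₂(P(x)/Q(x))

Computing term by term:
  P(1)·log₂(P(1)/Q(1)) = 0.6697·log₂(0.6697/0.987) = -0.37472
  P(2)·log₂(P(2)/Q(2)) = 0.3303·log₂(0.3303/0.013) = 1.54157

D_KL(P||Q) = -0.37472 + 1.54157 = 1.16685 ≈ 1.1669 bits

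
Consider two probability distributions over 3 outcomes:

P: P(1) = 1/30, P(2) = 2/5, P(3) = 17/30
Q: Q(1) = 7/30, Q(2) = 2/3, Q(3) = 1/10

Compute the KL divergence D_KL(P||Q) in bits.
1.0297 bits

D_KL(P||Q) = Σ P(x) log₂(P(x)/Q(x))

Computing term by term:
  P(1)·log₂(P(1)/Q(1)) = (1/30)·log₂((1/30)/(7/30)) = -0.09358
  P(2)·log₂(P(2)/Q(2)) = (2/5)·log₂((2/5)/(2/3)) = -0.29479
  P(3)·log₂(P(3)/Q(3)) = (17/30)·log₂((17/30)/(1/10)) = 1.41808

D_KL(P||Q) = -0.09358 - 0.29479 + 1.41808 = 1.02971 ≈ 1.0297 bits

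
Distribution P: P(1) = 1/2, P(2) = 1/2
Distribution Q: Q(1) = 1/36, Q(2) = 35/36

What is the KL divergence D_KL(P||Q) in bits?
1.6053 bits

D_KL(P||Q) = Σ P(x) log₂(P(x)/Q(x))

Computing term by term:
  P(1)·log₂(P(1)/Q(1)) = (1/2)·log₂((1/2)/(1/36)) = 2.08496
  P(2)·log₂(P(2)/Q(2)) = (1/2)·log₂((1/2)/(35/36)) = -0.47968

D_KL(P||Q) = 2.08496 - 0.47968 = 1.60528 ≈ 1.6053 bits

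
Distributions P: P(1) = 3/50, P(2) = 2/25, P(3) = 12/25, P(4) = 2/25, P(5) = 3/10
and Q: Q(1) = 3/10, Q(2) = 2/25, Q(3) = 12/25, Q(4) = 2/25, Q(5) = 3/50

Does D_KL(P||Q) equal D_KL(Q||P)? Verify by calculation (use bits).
D_KL(P||Q) = 0.5573 bits, D_KL(Q||P) = 0.5573 bits. Yes — for this pair D_KL(P||Q) = D_KL(Q||P).

D_KL(P||Q) = Σ P(x) log₂(P(x)/Q(x))

Computing term by term:
  P(1)·log₂(P(1)/Q(1)) = (3/50)·log₂((3/50)/(3/10)) = -0.13932
  P(2)·log₂(P(2)/Q(2)) = (2/25)·log₂((2/25)/(2/25)) = 0.00000
  P(3)·log₂(P(3)/Q(3)) = (12/25)·log₂((12/25)/(12/25)) = 0.00000
  P(4)·log₂(P(4)/Q(4)) = (2/25)·log₂((2/25)/(2/25)) = 0.00000
  P(5)·log₂(P(5)/Q(5)) = (3/10)·log₂((3/10)/(3/50)) = 0.69658

D_KL(P||Q) = -0.13932 + 0.00000 + 0.00000 + 0.00000 + 0.69658 = 0.55726 ≈ 0.5573 bits

D_KL(Q||P) = Σ Q(x) log₂(Q(x)/P(x))

Computing term by term:
  Q(1)·log₂(Q(1)/P(1)) = (3/10)·log₂((3/10)/(3/50)) = 0.69658
  Q(2)·log₂(Q(2)/P(2)) = (2/25)·log₂((2/25)/(2/25)) = 0.00000
  Q(3)·log₂(Q(3)/P(3)) = (12/25)·log₂((12/25)/(12/25)) = 0.00000
  Q(4)·log₂(Q(4)/P(4)) = (2/25)·log₂((2/25)/(2/25)) = 0.00000
  Q(5)·log₂(Q(5)/P(5)) = (3/50)·log₂((3/50)/(3/10)) = -0.13932

D_KL(Q||P) = 0.69658 + 0.00000 + 0.00000 + 0.00000 - 0.13932 = 0.55726 ≈ 0.5573 bits

These ARE equal here. Q is P with outcomes relabeled (Q(1) = P(5), Q(2) = P(4), Q(4) = P(2), Q(5) = P(1)) by a relabeling that is its own inverse, so the two sums contain exactly the same terms in a different order. This is a special case — KL divergence is not symmetric in general: D_KL(P||Q) ≠ D_KL(Q||P) for most P, Q.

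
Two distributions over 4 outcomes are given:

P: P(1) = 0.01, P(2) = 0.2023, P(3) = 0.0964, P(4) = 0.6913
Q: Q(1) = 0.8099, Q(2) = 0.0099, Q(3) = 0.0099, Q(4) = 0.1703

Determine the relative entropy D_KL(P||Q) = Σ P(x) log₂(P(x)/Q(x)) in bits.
2.5310 bits

D_KL(P||Q) = Σ P(x) log₂(P(x)/Q(x))

Computing term by term:
  P(1)·log₂(P(1)/Q(1)) = 0.01·log₂(0.01/0.8099) = -0.06340
  P(2)·log₂(P(2)/Q(2)) = 0.2023·log₂(0.2023/0.0099) = 0.88060
  P(3)·log₂(P(3)/Q(3)) = 0.0964·log₂(0.0964/0.0099) = 0.31653
  P(4)·log₂(P(4)/Q(4)) = 0.6913·log₂(0.6913/0.1703) = 1.39728

D_KL(P||Q) = -0.06340 + 0.88060 + 0.31653 + 1.39728 = 2.53101 ≈ 2.5310 bits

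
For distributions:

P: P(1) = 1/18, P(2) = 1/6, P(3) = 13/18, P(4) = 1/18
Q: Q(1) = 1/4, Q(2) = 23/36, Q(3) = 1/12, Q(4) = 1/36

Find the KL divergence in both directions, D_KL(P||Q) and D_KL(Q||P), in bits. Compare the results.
D_KL(P||Q) = 1.8620 bits, D_KL(Q||P) = 1.4936 bits. D_KL(P||Q) is larger than D_KL(Q||P) by 0.3684 bits; the two directions differ.

D_KL(P||Q) = Σ P(x) log₂(P(x)/Q(x))

Computing term by term:
  P(1)·log₂(P(1)/Q(1)) = (1/18)·log₂((1/18)/(1/4)) = -0.12055
  P(2)·log₂(P(2)/Q(2)) = (1/6)·log₂((1/6)/(23/36)) = -0.32310
  P(3)·log₂(P(3)/Q(3)) = (13/18)·log₂((13/18)/(1/12)) = 2.25007
  P(4)·log₂(P(4)/Q(4)) = (1/18)·log₂((1/18)/(1/36)) = 0.05556

D_KL(P||Q) = -0.12055 - 0.32310 + 2.25007 + 0.05556 = 1.86198 ≈ 1.8620 bits

D_KL(Q||P) = Σ Q(x) log₂(Q(x)/P(x))

Computing term by term:
  Q(1)·log₂(Q(1)/P(1)) = (1/4)·log₂((1/4)/(1/18)) = 0.54248
  Q(2)·log₂(Q(2)/P(2)) = (23/36)·log₂((23/36)/(1/6)) = 1.23855
  Q(3)·log₂(Q(3)/P(3)) = (1/12)·log₂((1/12)/(13/18)) = -0.25962
  Q(4)·log₂(Q(4)/P(4)) = (1/36)·log₂((1/36)/(1/18)) = -0.02778

D_KL(Q||P) = 0.54248 + 1.23855 - 0.25962 - 0.02778 = 1.49363 ≈ 1.4936 bits

These are NOT equal (difference: 0.3684 bits). KL divergence is asymmetric: D_KL(P||Q) ≠ D_KL(Q||P) in general.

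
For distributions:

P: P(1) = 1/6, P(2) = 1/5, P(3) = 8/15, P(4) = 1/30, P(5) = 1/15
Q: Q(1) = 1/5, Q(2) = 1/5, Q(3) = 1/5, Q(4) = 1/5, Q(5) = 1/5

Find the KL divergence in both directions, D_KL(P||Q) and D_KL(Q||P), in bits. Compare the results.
D_KL(P||Q) = 0.5190 bits, D_KL(Q||P) = 0.6036 bits. D_KL(Q||P) is larger than D_KL(P||Q) by 0.0846 bits; the two directions differ.

D_KL(P||Q) = Σ P(x) log₂(P(x)/Q(x))

Computing term by term:
  P(1)·log₂(P(1)/Q(1)) = (1/6)·log₂((1/6)/(1/5)) = -0.04384
  P(2)·log₂(P(2)/Q(2)) = (1/5)·log₂((1/5)/(1/5)) = 0.00000
  P(3)·log₂(P(3)/Q(3)) = (8/15)·log₂((8/15)/(1/5)) = 0.75469
  P(4)·log₂(P(4)/Q(4)) = (1/30)·log₂((1/30)/(1/5)) = -0.08617
  P(5)·log₂(P(5)/Q(5)) = (1/15)·log₂((1/15)/(1/5)) = -0.10566

D_KL(P||Q) = -0.04384 + 0.00000 + 0.75469 - 0.08617 - 0.10566 = 0.51902 ≈ 0.5190 bits

D_KL(Q||P) = Σ Q(x) log₂(Q(x)/P(x))

Computing term by term:
  Q(1)·log₂(Q(1)/P(1)) = (1/5)·log₂((1/5)/(1/6)) = 0.05261
  Q(2)·log₂(Q(2)/P(2)) = (1/5)·log₂((1/5)/(1/5)) = 0.00000
  Q(3)·log₂(Q(3)/P(3)) = (1/5)·log₂((1/5)/(8/15)) = -0.28301
  Q(4)·log₂(Q(4)/P(4)) = (1/5)·log₂((1/5)/(1/30)) = 0.51699
  Q(5)·log₂(Q(5)/P(5)) = (1/5)·log₂((1/5)/(1/15)) = 0.31699

D_KL(Q||P) = 0.05261 + 0.00000 - 0.28301 + 0.51699 + 0.31699 = 0.60358 ≈ 0.6036 bits

These are NOT equal (difference: 0.0846 bits). KL divergence is asymmetric: D_KL(P||Q) ≠ D_KL(Q||P) in general.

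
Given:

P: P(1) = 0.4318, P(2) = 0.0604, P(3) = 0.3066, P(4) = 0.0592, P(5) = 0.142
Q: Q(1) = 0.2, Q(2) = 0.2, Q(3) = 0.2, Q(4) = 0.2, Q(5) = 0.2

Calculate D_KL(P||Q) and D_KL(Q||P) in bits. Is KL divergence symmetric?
D_KL(P||Q) = 0.3900 bits, D_KL(Q||P) = 0.4502 bits. No, KL divergence is not symmetric.

D_KL(P||Q) = Σ P(x) log₂(P(x)/Q(x))

Computing term by term:
  P(1)·log₂(P(1)/Q(1)) = 0.4318·log₂(0.4318/0.2) = 0.47945
  P(2)·log₂(P(2)/Q(2)) = 0.0604·log₂(0.0604/0.2) = -0.10433
  P(3)·log₂(P(3)/Q(3)) = 0.3066·log₂(0.3066/0.2) = 0.18898
  P(4)·log₂(P(4)/Q(4)) = 0.0592·log₂(0.0592/0.2) = -0.10397
  P(5)·log₂(P(5)/Q(5)) = 0.142·log₂(0.142/0.2) = -0.07016

D_KL(P||Q) = 0.47945 - 0.10433 + 0.18898 - 0.10397 - 0.07016 = 0.38997 ≈ 0.3900 bits

D_KL(Q||P) = Σ Q(x) log₂(Q(x)/P(x))

Computing term by term:
  Q(1)·log₂(Q(1)/P(1)) = 0.2·log₂(0.2/0.4318) = -0.22207
  Q(2)·log₂(Q(2)/P(2)) = 0.2·log₂(0.2/0.0604) = 0.34548
  Q(3)·log₂(Q(3)/P(3)) = 0.2·log₂(0.2/0.3066) = -0.12327
  Q(4)·log₂(Q(4)/P(4)) = 0.2·log₂(0.2/0.0592) = 0.35127
  Q(5)·log₂(Q(5)/P(5)) = 0.2·log₂(0.2/0.142) = 0.09882

D_KL(Q||P) = -0.22207 + 0.34548 - 0.12327 + 0.35127 + 0.09882 = 0.45023 ≈ 0.4502 bits

These are NOT equal (difference: 0.0602 bits). KL divergence is asymmetric: D_KL(P||Q) ≠ D_KL(Q||P) in general.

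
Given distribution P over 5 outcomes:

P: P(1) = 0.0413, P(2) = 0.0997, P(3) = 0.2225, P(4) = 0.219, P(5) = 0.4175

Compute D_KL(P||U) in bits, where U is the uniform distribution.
0.3121 bits

U(i) = 1/5 for all i

D_KL(P||U) = Σ P(x) log₂(P(x) / (1/5))
           = Σ P(x) log₂(P(x)) + log₂(5)
           = log₂(5) - H(P)

H(P) = -Σ P(x) log₂(P(x)):
  -P(1)·log₂(P(1)) = -(0.0413)·log₂(0.0413) = 0.18989
  -P(2)·log₂(P(2)) = -(0.0997)·log₂(0.0997) = 0.33163
  -P(3)·log₂(P(3)) = -(0.2225)·log₂(0.2225) = 0.48241
  -P(4)·log₂(P(4)) = -(0.219)·log₂(0.219) = 0.47983
  -P(5)·log₂(P(5)) = -(0.4175)·log₂(0.4175) = 0.52611
H(P) = 0.18989 + 0.33163 + 0.48241 + 0.47983 + 0.52611 = 2.00987 bits

log₂(5) = 2.32193 bits

D_KL(P||U) = 2.32193 - 2.00987 = 0.31206 ≈ 0.3121 bits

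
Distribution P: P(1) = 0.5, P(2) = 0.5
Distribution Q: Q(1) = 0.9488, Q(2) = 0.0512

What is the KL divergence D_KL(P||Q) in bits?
1.1818 bits

D_KL(P||Q) = Σ P(x) log₂(P(x)/Q(x))

Computing term by term:
  P(1)·log₂(P(1)/Q(1)) = 0.5·log₂(0.5/0.9488) = -0.46209
  P(2)·log₂(P(2)/Q(2)) = 0.5·log₂(0.5/0.0512) = 1.64386

D_KL(P||Q) = -0.46209 + 1.64386 = 1.18177 ≈ 1.1818 bits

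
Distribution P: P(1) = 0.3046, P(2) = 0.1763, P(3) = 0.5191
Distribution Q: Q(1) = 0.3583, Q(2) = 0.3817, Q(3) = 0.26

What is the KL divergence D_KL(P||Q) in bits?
0.2500 bits

D_KL(P||Q) = Σ P(x) log₂(P(x)/Q(x))

Computing term by term:
  P(1)·log₂(P(1)/Q(1)) = 0.3046·log₂(0.3046/0.3583) = -0.07135
  P(2)·log₂(P(2)/Q(2)) = 0.1763·log₂(0.1763/0.3817) = -0.19647
  P(3)·log₂(P(3)/Q(3)) = 0.5191·log₂(0.5191/0.26) = 0.51780

D_KL(P||Q) = -0.07135 - 0.19647 + 0.51780 = 0.24998 ≈ 0.2500 bits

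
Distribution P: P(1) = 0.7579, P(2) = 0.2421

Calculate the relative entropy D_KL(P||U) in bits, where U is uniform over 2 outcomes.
0.2015 bits

U(i) = 1/2 for all i

D_KL(P||U) = Σ P(x) log₂(P(x) / (1/2))
           = Σ P(x) log₂(P(x)) + log₂(2)
           = log₂(2) - H(P)

H(P) = -Σ P(x) log₂(P(x)):
  -P(1)·log₂(P(1)) = -(0.7579)·log₂(0.7579) = 0.30310
  -P(2)·log₂(P(2)) = -(0.2421)·log₂(0.2421) = 0.49542
H(P) = 0.30310 + 0.49542 = 0.79852 bits

log₂(2) = 1.00000 bits

D_KL(P||U) = 1.00000 - 0.79852 = 0.20148 ≈ 0.2015 bits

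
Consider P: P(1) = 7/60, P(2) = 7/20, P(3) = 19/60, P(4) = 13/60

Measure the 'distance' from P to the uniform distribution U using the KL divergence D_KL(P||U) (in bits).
0.1049 bits

U(i) = 1/4 for all i

D_KL(P||U) = Σ P(x) log₂(P(x) / (1/4))
           = Σ P(x) log₂(P(x)) + log₂(4)
           = log₂(4) - H(P)

H(P) = -Σ P(x) log₂(P(x)):
  -P(1)·log₂(P(1)) = -(7/60)·log₂(7/60) = 0.36161
  -P(2)·log₂(P(2)) = -(7/20)·log₂(7/20) = 0.53010
  -P(3)·log₂(P(3)) = -(19/60)·log₂(19/60) = 0.52534
  -P(4)·log₂(P(4)) = -(13/60)·log₂(13/60) = 0.47806
H(P) = 0.36161 + 0.53010 + 0.52534 + 0.47806 = 1.89511 bits

log₂(4) = 2.00000 bits

D_KL(P||U) = 2.00000 - 1.89511 = 0.10489 ≈ 0.1049 bits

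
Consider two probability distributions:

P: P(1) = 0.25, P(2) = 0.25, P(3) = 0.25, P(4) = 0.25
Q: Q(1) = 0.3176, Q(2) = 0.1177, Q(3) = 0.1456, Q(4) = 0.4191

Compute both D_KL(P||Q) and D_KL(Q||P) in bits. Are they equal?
D_KL(P||Q) = 0.1940 bits, D_KL(Q||P) = 0.1806 bits. No, they are not equal.

D_KL(P||Q) = Σ P(x) log₂(P(x)/Q(x))

Computing term by term:
  P(1)·log₂(P(1)/Q(1)) = 0.25·log₂(0.25/0.3176) = -0.08632
  P(2)·log₂(P(2)/Q(2)) = 0.25·log₂(0.25/0.1177) = 0.27170
  P(3)·log₂(P(3)/Q(3)) = 0.25·log₂(0.25/0.1456) = 0.19498
  P(4)·log₂(P(4)/Q(4)) = 0.25·log₂(0.25/0.4191) = -0.18634

D_KL(P||Q) = -0.08632 + 0.27170 + 0.19498 - 0.18634 = 0.19402 ≈ 0.1940 bits

D_KL(Q||P) = Σ Q(x) log₂(Q(x)/P(x))

Computing term by term:
  Q(1)·log₂(Q(1)/P(1)) = 0.3176·log₂(0.3176/0.25) = 0.10966
  Q(2)·log₂(Q(2)/P(2)) = 0.1177·log₂(0.1177/0.25) = -0.12792
  Q(3)·log₂(Q(3)/P(3)) = 0.1456·log₂(0.1456/0.25) = -0.11356
  Q(4)·log₂(Q(4)/P(4)) = 0.4191·log₂(0.4191/0.25) = 0.31238

D_KL(Q||P) = 0.10966 - 0.12792 - 0.11356 + 0.31238 = 0.18056 ≈ 0.1806 bits

These are NOT equal (difference: 0.0134 bits). KL divergence is asymmetric: D_KL(P||Q) ≠ D_KL(Q||P) in general.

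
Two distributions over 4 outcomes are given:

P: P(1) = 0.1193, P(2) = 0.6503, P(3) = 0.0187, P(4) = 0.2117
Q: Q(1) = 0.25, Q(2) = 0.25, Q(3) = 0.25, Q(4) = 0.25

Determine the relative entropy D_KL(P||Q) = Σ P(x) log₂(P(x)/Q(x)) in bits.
0.6488 bits

D_KL(P||Q) = Σ P(x) log₂(P(x)/Q(x))

Computing term by term:
  P(1)·log₂(P(1)/Q(1)) = 0.1193·log₂(0.1193/0.25) = -0.12733
  P(2)·log₂(P(2)/Q(2)) = 0.6503·log₂(0.6503/0.25) = 0.89688
  P(3)·log₂(P(3)/Q(3)) = 0.0187·log₂(0.0187/0.25) = -0.06995
  P(4)·log₂(P(4)/Q(4)) = 0.2117·log₂(0.2117/0.25) = -0.05079

D_KL(P||Q) = -0.12733 + 0.89688 - 0.06995 - 0.05079 = 0.64881 ≈ 0.6488 bits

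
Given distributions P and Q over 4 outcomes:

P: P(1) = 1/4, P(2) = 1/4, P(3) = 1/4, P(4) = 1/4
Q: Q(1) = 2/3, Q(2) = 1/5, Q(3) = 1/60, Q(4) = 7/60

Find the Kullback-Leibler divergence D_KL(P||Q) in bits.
0.9783 bits

D_KL(P||Q) = Σ P(x) log₂(P(x)/Q(x))

Computing term by term:
  P(1)·log₂(P(1)/Q(1)) = (1/4)·log₂((1/4)/(2/3)) = -0.35376
  P(2)·log₂(P(2)/Q(2)) = (1/4)·log₂((1/4)/(1/5)) = 0.08048
  P(3)·log₂(P(3)/Q(3)) = (1/4)·log₂((1/4)/(1/60)) = 0.97672
  P(4)·log₂(P(4)/Q(4)) = (1/4)·log₂((1/4)/(7/60)) = 0.27488

D_KL(P||Q) = -0.35376 + 0.08048 + 0.97672 + 0.27488 = 0.97832 ≈ 0.9783 bits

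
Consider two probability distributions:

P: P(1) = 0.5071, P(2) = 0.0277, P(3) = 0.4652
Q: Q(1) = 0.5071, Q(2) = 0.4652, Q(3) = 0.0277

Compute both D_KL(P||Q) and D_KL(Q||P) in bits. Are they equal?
D_KL(P||Q) = 1.7806 bits, D_KL(Q||P) = 1.7806 bits. Yes, in this case they are equal (although KL divergence is not symmetric in general).

D_KL(P||Q) = Σ P(x) log₂(P(x)/Q(x))

Computing term by term:
  P(1)·log₂(P(1)/Q(1)) = 0.5071·log₂(0.5071/0.5071) = 0.00000
  P(2)·log₂(P(2)/Q(2)) = 0.0277·log₂(0.0277/0.4652) = -0.11274
  P(3)·log₂(P(3)/Q(3)) = 0.4652·log₂(0.4652/0.0277) = 1.89331

D_KL(P||Q) = 0.00000 - 0.11274 + 1.89331 = 1.78057 ≈ 1.7806 bits

D_KL(Q||P) = Σ Q(x) log₂(Q(x)/P(x))

Computing term by term:
  Q(1)·log₂(Q(1)/P(1)) = 0.5071·log₂(0.5071/0.5071) = 0.00000
  Q(2)·log₂(Q(2)/P(2)) = 0.4652·log₂(0.4652/0.0277) = 1.89331
  Q(3)·log₂(Q(3)/P(3)) = 0.0277·log₂(0.0277/0.4652) = -0.11274

D_KL(Q||P) = 0.00000 + 1.89331 - 0.11274 = 1.78057 ≈ 1.7806 bits

These ARE equal here. Q is P with outcomes relabeled (Q(2) = P(3), Q(3) = P(2)) by a relabeling that is its own inverse, so the two sums contain exactly the same terms in a different order. This is a special case — KL divergence is not symmetric in general: D_KL(P||Q) ≠ D_KL(Q||P) for most P, Q.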